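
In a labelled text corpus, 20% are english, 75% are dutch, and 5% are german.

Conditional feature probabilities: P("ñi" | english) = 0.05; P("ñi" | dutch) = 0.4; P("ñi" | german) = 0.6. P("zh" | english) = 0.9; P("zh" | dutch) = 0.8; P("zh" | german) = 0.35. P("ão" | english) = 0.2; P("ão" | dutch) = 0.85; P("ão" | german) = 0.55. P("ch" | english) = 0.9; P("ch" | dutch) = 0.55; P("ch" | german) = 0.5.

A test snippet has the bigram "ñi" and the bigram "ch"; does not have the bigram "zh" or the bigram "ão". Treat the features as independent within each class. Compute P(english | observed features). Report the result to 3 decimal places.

english: 0.2 × 0.05 × (1−0.9) × (1−0.2) × 0.9 = 0.00072
dutch: 0.75 × 0.4 × (1−0.8) × (1−0.85) × 0.55 = 0.00495
german: 0.05 × 0.6 × (1−0.35) × (1−0.55) × 0.5 = 0.0043875
P(english | x) = 0.00072 / 0.0100575 ≈ 0.072

0.072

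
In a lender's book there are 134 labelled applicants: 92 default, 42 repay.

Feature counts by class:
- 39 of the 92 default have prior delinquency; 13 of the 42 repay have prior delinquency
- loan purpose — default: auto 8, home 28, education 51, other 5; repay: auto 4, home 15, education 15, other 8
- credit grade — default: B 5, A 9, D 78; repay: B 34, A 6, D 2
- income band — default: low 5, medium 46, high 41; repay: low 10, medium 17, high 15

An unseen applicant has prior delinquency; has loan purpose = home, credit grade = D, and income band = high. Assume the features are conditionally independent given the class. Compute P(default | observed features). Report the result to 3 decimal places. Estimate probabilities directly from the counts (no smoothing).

default: (92/134) × (39/92) × (28/92) × (78/92) × (41/92) ≈ 0.0334682
repay: (42/134) × (13/42) × (15/42) × (2/42) × (15/42) ≈ 0.000589255
P(default | x) = 0.0334682 / 0.034057455 ≈ 0.983

0.983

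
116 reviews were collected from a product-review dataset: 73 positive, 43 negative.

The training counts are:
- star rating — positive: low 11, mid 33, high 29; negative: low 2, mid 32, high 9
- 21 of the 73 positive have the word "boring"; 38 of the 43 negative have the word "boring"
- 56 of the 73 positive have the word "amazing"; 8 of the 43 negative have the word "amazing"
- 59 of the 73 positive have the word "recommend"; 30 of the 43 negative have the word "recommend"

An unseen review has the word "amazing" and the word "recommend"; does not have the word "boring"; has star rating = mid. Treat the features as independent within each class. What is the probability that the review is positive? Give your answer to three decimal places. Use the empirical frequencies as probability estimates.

0.968

positive: (73/116) × (33/73) × (52/73) × (56/73) × (59/73) ≈ 0.125641
negative: (43/116) × (32/43) × (5/43) × (8/43) × (30/43) ≈ 0.00416359
P(positive | x) = 0.125641 / 0.12980459 ≈ 0.968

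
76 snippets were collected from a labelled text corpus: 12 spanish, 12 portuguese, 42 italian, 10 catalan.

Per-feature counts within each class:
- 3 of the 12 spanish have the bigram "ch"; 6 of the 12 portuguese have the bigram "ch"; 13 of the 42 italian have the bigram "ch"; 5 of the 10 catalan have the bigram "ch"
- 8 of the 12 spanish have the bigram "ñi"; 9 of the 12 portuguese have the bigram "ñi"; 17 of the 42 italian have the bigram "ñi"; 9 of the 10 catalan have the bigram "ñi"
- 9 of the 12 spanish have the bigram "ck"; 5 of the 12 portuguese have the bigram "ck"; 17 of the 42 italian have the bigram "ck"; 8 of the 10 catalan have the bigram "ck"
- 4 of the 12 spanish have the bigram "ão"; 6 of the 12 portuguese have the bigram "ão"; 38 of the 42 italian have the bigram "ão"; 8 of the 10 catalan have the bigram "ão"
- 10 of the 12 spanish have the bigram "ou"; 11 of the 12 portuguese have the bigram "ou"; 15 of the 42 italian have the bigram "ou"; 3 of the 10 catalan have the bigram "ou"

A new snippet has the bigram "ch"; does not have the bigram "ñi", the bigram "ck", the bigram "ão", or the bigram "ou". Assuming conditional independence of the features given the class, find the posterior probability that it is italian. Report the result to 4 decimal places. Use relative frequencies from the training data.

spanish: (12/76) × (3/12) × (4/12) × (3/12) × (8/12) × (2/12) ≈ 0.000365497
portuguese: (12/76) × (6/12) × (3/12) × (7/12) × (6/12) × (1/12) ≈ 0.000479715
italian: (42/76) × (13/42) × (25/42) × (25/42) × (4/42) × (27/42) ≈ 0.00371053
catalan: (10/76) × (5/10) × (1/10) × (2/10) × (2/10) × (7/10) ≈ 0.000184211
P(italian | x) = 0.00371053 / 0.004739953 ≈ 0.7828

0.7828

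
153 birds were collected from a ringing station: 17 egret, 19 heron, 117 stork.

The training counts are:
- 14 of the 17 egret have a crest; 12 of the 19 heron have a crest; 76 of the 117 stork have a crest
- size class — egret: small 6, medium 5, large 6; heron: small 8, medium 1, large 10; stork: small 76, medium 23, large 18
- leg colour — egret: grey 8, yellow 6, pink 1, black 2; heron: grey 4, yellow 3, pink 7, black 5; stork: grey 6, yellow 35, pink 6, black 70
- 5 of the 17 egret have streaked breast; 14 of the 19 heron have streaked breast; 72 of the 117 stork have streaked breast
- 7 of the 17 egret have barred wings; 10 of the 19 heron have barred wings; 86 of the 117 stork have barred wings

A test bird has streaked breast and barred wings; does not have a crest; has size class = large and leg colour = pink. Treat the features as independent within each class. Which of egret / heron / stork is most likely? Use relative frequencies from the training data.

heron

egret: (17/153) × (3/17) × (6/17) × (1/17) × (5/17) × (7/17) ≈ 0.0000493007
heron: (19/153) × (7/19) × (10/19) × (7/19) × (14/19) × (10/19) ≈ 0.00344047
stork: (117/153) × (41/117) × (18/117) × (6/117) × (72/117) × (86/117) ≈ 0.000956321
Highest score → heron.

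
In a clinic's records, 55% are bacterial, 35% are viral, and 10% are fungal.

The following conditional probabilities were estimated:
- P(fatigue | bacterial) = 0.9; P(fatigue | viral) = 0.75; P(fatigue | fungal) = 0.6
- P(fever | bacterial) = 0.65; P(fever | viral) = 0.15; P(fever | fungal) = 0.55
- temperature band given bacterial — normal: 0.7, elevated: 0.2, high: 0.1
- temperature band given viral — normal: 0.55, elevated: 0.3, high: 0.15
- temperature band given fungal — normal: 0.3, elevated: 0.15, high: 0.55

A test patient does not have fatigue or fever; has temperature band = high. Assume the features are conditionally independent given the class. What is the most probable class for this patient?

viral

bacterial: 0.55 × (1−0.9) × (1−0.65) × 0.1 = 0.001925
viral: 0.35 × (1−0.75) × (1−0.15) × 0.15 = 0.01115625
fungal: 0.1 × (1−0.6) × (1−0.55) × 0.55 = 0.0099
Highest score → viral.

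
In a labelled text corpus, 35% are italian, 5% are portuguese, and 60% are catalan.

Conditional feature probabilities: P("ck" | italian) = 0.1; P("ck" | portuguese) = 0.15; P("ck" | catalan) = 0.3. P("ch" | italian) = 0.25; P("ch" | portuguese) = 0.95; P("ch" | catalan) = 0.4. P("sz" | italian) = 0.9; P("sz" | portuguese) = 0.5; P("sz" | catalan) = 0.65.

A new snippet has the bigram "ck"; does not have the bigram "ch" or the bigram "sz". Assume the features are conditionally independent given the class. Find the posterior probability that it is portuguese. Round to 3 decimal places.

0.005

italian: 0.35 × 0.1 × (1−0.25) × (1−0.9) = 0.002625
portuguese: 0.05 × 0.15 × (1−0.95) × (1−0.5) = 0.0001875
catalan: 0.6 × 0.3 × (1−0.4) × (1−0.65) = 0.0378
P(portuguese | x) = 0.0001875 / 0.0406125 ≈ 0.005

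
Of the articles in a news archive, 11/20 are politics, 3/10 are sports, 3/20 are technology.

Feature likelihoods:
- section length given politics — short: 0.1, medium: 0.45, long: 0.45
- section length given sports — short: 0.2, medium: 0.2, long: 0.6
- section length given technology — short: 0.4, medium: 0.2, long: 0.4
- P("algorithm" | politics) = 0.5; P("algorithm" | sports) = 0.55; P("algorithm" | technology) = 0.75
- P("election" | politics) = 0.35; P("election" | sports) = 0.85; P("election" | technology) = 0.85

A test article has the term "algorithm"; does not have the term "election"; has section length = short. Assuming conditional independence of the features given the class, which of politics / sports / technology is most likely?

politics: 0.55 × 0.1 × 0.5 × (1−0.35) = 0.017875
sports: 0.3 × 0.2 × 0.55 × (1−0.85) = 0.00495
technology: 0.15 × 0.4 × 0.75 × (1−0.85) = 0.00675
Highest score → politics.

politics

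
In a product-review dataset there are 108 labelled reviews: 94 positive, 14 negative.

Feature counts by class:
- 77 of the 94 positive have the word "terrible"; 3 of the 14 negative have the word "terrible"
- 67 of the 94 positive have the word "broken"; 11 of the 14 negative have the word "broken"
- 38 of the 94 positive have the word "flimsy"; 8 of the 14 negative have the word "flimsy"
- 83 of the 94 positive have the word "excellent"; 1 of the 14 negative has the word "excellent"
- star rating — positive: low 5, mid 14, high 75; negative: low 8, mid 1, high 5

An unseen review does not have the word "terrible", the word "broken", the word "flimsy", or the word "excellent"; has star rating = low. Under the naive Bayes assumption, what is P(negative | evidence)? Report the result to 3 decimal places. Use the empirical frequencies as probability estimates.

positive: (94/108) × (17/94) × (27/94) × (56/94) × (11/94) × (5/94) ≈ 0.00016766
negative: (14/108) × (11/14) × (3/14) × (6/14) × (13/14) × (8/14) ≈ 0.00496321
P(negative | x) = 0.00496321 / 0.00513087 ≈ 0.967

0.967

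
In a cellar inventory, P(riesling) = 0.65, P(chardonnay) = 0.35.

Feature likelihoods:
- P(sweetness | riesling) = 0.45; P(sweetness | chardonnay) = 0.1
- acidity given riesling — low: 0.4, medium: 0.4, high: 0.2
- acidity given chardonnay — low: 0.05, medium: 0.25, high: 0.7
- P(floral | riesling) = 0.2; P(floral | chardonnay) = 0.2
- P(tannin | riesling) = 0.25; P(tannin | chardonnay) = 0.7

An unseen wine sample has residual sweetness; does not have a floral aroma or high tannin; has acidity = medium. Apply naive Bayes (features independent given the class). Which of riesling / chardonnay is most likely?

riesling: 0.65 × 0.45 × 0.4 × (1−0.2) × (1−0.25) = 0.0702
chardonnay: 0.35 × 0.1 × 0.25 × (1−0.2) × (1−0.7) = 0.0021
Highest score → riesling.

riesling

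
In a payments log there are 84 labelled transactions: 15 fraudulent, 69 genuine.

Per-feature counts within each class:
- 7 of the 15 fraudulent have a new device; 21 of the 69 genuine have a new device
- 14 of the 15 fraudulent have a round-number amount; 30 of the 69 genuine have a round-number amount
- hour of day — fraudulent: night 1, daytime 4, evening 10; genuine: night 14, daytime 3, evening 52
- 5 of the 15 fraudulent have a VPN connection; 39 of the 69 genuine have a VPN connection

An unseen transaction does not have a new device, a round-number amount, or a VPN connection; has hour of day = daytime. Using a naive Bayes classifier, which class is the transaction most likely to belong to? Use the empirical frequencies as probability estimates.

genuine

fraudulent: (15/84) × (8/15) × (1/15) × (4/15) × (10/15) ≈ 0.00112875
genuine: (69/84) × (48/69) × (39/69) × (3/69) × (30/69) ≈ 0.00610551
Highest score → genuine.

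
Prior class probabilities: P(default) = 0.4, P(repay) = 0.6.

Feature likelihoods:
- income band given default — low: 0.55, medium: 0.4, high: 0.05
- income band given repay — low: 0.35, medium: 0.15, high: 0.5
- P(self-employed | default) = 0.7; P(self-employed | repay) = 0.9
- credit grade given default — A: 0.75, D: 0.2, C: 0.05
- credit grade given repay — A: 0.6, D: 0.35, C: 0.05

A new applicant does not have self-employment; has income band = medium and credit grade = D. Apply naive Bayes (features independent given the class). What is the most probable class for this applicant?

default

default: 0.4 × 0.4 × (1−0.7) × 0.2 = 0.0096
repay: 0.6 × 0.15 × (1−0.9) × 0.35 = 0.00315
Highest score → default.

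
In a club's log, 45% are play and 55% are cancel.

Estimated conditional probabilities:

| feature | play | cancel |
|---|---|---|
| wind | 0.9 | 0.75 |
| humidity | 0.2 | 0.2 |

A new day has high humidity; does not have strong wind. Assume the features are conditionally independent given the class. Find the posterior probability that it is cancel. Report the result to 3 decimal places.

0.753

play: 0.45 × (1−0.9) × 0.2 = 0.009
cancel: 0.55 × (1−0.75) × 0.2 = 0.0275
P(cancel | x) = 0.0275 / 0.0365 ≈ 0.753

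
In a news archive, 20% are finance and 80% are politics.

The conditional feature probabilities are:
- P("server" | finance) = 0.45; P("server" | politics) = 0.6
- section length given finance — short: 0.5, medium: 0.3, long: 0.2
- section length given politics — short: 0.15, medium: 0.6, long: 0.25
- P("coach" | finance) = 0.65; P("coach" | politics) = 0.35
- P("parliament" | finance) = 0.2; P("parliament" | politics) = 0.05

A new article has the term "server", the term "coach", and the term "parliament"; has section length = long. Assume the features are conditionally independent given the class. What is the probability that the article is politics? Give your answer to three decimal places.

0.473

finance: 0.2 × 0.45 × 0.2 × 0.65 × 0.2 = 0.00234
politics: 0.8 × 0.6 × 0.25 × 0.35 × 0.05 = 0.0021
P(politics | x) = 0.0021 / 0.00444 ≈ 0.473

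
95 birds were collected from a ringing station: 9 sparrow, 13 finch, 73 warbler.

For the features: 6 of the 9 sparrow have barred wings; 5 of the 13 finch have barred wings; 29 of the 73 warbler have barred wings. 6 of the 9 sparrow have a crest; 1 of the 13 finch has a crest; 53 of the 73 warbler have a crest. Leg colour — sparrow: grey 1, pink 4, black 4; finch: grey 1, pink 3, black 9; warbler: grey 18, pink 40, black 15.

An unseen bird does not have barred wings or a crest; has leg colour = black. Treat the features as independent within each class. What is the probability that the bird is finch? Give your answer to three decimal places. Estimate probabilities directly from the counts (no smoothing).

0.636

sparrow: (9/95) × (3/9) × (3/9) × (4/9) ≈ 0.00467836
finch: (13/95) × (8/13) × (12/13) × (9/13) ≈ 0.053815
warbler: (73/95) × (44/73) × (20/73) × (15/73) ≈ 0.0260738
P(finch | x) = 0.053815 / 0.08456716 ≈ 0.636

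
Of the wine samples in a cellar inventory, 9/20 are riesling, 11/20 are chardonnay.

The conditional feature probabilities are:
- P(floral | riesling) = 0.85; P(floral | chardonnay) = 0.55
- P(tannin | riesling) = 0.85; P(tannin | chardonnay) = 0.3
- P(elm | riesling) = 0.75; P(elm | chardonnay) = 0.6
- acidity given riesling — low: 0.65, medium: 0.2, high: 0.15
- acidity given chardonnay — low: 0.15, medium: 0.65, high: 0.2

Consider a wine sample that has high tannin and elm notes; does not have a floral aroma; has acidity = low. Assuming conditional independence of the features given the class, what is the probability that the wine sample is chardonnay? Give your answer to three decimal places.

riesling: 0.45 × (1−0.85) × 0.85 × 0.75 × 0.65 = 0.0279703125
chardonnay: 0.55 × (1−0.55) × 0.3 × 0.6 × 0.15 = 0.0066825
P(chardonnay | x) = 0.0066825 / 0.0346528125 ≈ 0.193

0.193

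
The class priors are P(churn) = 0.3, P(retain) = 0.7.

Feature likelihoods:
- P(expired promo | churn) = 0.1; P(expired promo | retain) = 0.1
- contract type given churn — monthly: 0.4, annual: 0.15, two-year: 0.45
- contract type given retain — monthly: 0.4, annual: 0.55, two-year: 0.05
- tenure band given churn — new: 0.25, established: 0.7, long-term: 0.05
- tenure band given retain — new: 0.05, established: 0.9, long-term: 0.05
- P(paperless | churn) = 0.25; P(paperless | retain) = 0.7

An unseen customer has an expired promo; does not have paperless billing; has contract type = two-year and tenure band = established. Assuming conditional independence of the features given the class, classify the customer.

churn

churn: 0.3 × 0.1 × 0.45 × 0.7 × (1−0.25) = 0.0070875
retain: 0.7 × 0.1 × 0.05 × 0.9 × (1−0.7) = 0.000945
Highest score → churn.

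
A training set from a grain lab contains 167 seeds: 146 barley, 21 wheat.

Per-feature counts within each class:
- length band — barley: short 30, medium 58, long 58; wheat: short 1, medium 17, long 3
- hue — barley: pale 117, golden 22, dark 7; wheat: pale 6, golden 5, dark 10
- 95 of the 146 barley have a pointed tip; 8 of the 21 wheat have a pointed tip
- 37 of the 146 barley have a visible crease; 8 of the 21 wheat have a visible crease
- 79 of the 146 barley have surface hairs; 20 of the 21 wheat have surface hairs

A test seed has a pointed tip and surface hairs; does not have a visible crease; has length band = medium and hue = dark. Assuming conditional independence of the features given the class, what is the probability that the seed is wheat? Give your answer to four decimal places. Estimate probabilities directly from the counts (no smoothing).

0.7133

barley: (146/167) × (58/146) × (7/146) × (95/146) × (109/146) × (79/146) ≈ 0.00437699
wheat: (21/167) × (17/21) × (10/21) × (8/21) × (13/21) × (20/21) ≈ 0.0108873
P(wheat | x) = 0.0108873 / 0.01526429 ≈ 0.7133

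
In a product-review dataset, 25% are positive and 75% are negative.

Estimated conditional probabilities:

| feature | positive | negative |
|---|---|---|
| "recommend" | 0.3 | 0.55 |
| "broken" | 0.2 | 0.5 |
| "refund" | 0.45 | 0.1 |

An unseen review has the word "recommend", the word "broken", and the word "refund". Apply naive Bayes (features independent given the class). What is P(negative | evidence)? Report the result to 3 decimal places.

0.753

positive: 0.25 × 0.3 × 0.2 × 0.45 = 0.00675
negative: 0.75 × 0.55 × 0.5 × 0.1 = 0.020625
P(negative | x) = 0.020625 / 0.027375 ≈ 0.753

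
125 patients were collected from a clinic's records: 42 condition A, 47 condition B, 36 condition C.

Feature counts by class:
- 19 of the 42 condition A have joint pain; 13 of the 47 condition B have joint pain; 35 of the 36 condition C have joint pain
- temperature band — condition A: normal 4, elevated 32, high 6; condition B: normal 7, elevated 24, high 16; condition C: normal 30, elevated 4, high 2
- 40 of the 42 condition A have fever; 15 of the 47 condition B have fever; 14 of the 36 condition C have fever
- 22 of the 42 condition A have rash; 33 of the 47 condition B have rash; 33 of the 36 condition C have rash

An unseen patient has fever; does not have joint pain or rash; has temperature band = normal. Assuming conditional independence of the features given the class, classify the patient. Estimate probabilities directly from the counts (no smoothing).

condition A: (42/125) × (23/42) × (4/42) × (40/42) × (20/42) ≈ 0.00794731
condition B: (47/125) × (34/47) × (7/47) × (15/47) × (14/47) ≈ 0.00385117
condition C: (36/125) × (1/36) × (30/36) × (14/36) × (3/36) ≈ 0.000216049
Highest score → condition A.

condition A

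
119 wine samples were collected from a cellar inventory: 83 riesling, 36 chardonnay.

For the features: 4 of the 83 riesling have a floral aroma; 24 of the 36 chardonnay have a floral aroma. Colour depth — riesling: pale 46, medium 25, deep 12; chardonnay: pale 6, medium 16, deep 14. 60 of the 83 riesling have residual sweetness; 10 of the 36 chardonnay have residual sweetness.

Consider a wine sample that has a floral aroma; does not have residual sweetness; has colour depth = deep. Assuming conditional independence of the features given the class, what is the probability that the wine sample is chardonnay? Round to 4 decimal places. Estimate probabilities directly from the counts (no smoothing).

0.9768

riesling: (83/119) × (4/83) × (12/83) × (23/83) ≈ 0.00134668
chardonnay: (36/119) × (24/36) × (14/36) × (26/36) ≈ 0.0566449
P(chardonnay | x) = 0.0566449 / 0.05799158 ≈ 0.9768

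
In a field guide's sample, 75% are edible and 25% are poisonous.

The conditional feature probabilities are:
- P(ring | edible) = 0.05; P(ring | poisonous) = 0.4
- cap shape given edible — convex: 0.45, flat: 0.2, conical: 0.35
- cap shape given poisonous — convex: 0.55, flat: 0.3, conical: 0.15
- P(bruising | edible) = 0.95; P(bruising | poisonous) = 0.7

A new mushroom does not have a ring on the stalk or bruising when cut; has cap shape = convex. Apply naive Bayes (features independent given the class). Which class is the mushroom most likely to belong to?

poisonous

edible: 0.75 × (1−0.05) × 0.45 × (1−0.95) = 0.01603125
poisonous: 0.25 × (1−0.4) × 0.55 × (1−0.7) = 0.02475
Highest score → poisonous.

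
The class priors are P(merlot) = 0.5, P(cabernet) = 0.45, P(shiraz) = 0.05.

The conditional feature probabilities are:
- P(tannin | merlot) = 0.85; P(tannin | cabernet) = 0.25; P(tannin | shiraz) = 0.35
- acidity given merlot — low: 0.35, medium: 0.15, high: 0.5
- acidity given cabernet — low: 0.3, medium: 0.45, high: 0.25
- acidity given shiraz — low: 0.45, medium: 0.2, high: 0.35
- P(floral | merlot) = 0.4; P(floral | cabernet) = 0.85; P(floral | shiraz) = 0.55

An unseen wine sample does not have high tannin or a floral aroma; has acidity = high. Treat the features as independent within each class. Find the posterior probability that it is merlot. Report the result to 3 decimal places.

0.559

merlot: 0.5 × (1−0.85) × 0.5 × (1−0.4) = 0.0225
cabernet: 0.45 × (1−0.25) × 0.25 × (1−0.85) = 0.01265625
shiraz: 0.05 × (1−0.35) × 0.35 × (1−0.55) = 0.00511875
P(merlot | x) = 0.0225 / 0.040275 ≈ 0.559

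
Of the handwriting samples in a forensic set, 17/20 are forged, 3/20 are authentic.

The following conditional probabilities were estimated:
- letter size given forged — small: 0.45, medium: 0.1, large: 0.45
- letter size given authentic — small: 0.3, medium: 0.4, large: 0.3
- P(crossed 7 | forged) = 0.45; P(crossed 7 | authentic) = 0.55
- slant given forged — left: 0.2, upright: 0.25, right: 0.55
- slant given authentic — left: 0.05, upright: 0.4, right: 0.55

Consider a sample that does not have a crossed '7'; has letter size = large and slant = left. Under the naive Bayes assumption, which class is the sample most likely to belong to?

forged

forged: 0.85 × 0.45 × (1−0.45) × 0.2 = 0.042075
authentic: 0.15 × 0.3 × (1−0.55) × 0.05 = 0.0010125
Highest score → forged.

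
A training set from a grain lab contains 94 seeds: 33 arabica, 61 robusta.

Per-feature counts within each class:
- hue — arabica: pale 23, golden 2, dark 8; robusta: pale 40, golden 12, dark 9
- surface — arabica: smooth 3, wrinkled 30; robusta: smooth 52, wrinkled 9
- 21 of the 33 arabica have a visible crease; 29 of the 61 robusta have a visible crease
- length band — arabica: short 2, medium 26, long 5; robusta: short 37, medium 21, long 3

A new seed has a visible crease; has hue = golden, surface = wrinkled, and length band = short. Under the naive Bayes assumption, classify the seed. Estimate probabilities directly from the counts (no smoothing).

arabica: (33/94) × (2/33) × (30/33) × (21/33) × (2/33) ≈ 0.000745986
robusta: (61/94) × (12/61) × (9/61) × (29/61) × (37/61) ≈ 0.00543133
Highest score → robusta.

robusta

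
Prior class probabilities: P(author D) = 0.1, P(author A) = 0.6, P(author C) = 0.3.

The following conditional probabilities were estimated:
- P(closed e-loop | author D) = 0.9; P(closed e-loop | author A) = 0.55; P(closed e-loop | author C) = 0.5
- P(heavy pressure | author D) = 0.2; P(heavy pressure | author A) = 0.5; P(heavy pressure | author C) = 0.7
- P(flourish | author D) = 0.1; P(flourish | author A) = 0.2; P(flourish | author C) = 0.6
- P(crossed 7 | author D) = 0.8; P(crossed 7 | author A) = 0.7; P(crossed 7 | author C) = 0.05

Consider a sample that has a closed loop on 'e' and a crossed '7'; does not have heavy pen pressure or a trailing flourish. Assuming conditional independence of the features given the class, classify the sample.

author D: 0.1 × 0.9 × (1−0.2) × (1−0.1) × 0.8 = 0.05184
author A: 0.6 × 0.55 × (1−0.5) × (1−0.2) × 0.7 = 0.0924
author C: 0.3 × 0.5 × (1−0.7) × (1−0.6) × 0.05 = 0.0009
Highest score → author A.

author A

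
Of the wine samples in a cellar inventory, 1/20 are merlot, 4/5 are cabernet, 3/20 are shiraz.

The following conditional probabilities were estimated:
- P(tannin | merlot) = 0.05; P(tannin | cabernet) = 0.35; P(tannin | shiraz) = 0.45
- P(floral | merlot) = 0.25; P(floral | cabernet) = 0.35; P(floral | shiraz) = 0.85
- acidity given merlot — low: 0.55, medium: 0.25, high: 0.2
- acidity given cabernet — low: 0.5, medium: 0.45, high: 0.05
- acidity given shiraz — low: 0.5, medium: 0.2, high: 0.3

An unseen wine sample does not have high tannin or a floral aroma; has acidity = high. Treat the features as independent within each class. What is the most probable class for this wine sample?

cabernet

merlot: 0.05 × (1−0.05) × (1−0.25) × 0.2 = 0.007125
cabernet: 0.8 × (1−0.35) × (1−0.35) × 0.05 = 0.0169
shiraz: 0.15 × (1−0.45) × (1−0.85) × 0.3 = 0.0037125
Highest score → cabernet.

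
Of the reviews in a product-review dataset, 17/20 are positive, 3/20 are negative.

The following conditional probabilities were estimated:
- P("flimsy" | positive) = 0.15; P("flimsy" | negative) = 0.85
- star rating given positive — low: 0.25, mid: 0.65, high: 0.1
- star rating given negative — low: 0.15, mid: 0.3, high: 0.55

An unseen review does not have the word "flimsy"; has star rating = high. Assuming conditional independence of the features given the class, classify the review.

positive: 0.85 × (1−0.15) × 0.1 = 0.07225
negative: 0.15 × (1−0.85) × 0.55 = 0.012375
Highest score → positive.

positive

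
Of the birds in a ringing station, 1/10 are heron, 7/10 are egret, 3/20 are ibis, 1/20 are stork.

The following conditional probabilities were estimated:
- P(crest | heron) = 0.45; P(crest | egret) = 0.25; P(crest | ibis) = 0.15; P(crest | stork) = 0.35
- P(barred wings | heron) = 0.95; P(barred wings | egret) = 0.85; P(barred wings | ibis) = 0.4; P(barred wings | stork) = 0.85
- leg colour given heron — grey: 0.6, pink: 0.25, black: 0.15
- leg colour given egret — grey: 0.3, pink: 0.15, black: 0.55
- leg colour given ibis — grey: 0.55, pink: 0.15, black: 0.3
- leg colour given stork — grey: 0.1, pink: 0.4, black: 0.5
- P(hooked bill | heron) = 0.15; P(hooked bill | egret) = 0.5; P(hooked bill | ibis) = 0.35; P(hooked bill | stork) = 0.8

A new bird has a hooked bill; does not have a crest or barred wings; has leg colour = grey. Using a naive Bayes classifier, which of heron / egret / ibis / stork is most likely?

ibis

heron: 0.1 × (1−0.45) × (1−0.95) × 0.6 × 0.15 = 0.0002475
egret: 0.7 × (1−0.25) × (1−0.85) × 0.3 × 0.5 = 0.0118125
ibis: 0.15 × (1−0.15) × (1−0.4) × 0.55 × 0.35 = 0.01472625
stork: 0.05 × (1−0.35) × (1−0.85) × 0.1 × 0.8 = 0.00039
Highest score → ibis.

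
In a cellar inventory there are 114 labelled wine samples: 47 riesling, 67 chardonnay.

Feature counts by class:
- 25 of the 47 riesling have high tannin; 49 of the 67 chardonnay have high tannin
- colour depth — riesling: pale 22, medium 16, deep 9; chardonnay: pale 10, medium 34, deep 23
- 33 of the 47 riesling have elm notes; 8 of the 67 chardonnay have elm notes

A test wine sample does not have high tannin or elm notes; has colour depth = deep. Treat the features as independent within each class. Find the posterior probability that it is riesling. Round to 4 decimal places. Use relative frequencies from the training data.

riesling: (47/114) × (22/47) × (9/47) × (14/47) ≈ 0.0110076
chardonnay: (67/114) × (18/67) × (23/67) × (59/67) ≈ 0.0477307
P(riesling | x) = 0.0110076 / 0.0587383 ≈ 0.1874

0.1874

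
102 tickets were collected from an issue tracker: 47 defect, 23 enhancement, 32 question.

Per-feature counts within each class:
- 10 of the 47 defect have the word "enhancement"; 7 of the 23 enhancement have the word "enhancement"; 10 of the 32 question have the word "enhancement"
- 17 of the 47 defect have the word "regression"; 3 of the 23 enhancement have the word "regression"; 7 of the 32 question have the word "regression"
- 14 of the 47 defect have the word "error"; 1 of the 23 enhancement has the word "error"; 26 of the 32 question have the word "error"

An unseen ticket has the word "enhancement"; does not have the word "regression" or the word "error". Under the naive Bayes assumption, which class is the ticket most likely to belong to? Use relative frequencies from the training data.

enhancement

defect: (47/102) × (10/47) × (30/47) × (33/47) ≈ 0.0439379
enhancement: (23/102) × (7/23) × (20/23) × (22/23) ≈ 0.0570814
question: (32/102) × (10/32) × (25/32) × (6/32) ≈ 0.0143612
Highest score → enhancement.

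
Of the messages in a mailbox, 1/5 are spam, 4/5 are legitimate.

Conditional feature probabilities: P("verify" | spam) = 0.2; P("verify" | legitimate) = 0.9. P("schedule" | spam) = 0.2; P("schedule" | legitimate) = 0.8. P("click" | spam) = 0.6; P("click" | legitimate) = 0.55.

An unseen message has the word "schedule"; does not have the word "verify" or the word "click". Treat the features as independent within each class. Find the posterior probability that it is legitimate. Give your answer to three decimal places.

0.692

spam: 0.2 × (1−0.2) × 0.2 × (1−0.6) = 0.0128
legitimate: 0.8 × (1−0.9) × 0.8 × (1−0.55) = 0.0288
P(legitimate | x) = 0.0288 / 0.0416 ≈ 0.692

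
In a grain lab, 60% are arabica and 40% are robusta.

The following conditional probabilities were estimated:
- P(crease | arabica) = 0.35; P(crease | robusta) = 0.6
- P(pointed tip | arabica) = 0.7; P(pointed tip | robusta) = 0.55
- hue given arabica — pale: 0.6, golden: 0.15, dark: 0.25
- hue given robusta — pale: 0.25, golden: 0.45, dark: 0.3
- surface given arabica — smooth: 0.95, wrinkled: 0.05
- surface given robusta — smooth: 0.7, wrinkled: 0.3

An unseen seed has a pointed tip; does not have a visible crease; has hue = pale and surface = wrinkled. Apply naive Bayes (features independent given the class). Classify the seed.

arabica

arabica: 0.6 × (1−0.35) × 0.7 × 0.6 × 0.05 = 0.00819
robusta: 0.4 × (1−0.6) × 0.55 × 0.25 × 0.3 = 0.0066
Highest score → arabica.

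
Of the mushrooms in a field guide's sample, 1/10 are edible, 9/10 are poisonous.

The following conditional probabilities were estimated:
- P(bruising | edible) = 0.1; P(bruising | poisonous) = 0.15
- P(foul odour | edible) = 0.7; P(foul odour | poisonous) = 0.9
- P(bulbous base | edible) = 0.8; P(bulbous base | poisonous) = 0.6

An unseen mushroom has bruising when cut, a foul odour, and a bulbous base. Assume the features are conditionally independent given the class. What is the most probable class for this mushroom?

edible: 0.1 × 0.1 × 0.7 × 0.8 = 0.0056
poisonous: 0.9 × 0.15 × 0.9 × 0.6 = 0.0729
Highest score → poisonous.

poisonous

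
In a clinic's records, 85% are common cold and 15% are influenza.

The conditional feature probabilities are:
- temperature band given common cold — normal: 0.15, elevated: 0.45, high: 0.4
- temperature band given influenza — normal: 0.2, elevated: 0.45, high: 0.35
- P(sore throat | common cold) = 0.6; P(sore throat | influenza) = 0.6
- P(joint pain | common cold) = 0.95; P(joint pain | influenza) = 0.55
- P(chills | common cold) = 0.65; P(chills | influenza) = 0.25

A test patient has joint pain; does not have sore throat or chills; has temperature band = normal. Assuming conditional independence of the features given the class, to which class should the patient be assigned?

common cold

common cold: 0.85 × 0.15 × (1−0.6) × 0.95 × (1−0.65) = 0.0169575
influenza: 0.15 × 0.2 × (1−0.6) × 0.55 × (1−0.25) = 0.00495
Highest score → common cold.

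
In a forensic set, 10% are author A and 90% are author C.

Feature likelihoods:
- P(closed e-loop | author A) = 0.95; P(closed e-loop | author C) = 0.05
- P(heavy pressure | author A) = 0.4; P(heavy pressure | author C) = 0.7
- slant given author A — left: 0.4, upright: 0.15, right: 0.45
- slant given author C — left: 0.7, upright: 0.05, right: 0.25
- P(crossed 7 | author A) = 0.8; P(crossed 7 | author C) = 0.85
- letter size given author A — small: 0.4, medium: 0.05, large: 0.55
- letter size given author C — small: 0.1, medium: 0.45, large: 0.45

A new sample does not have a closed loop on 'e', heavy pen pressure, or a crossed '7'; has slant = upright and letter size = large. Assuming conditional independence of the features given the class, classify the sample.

author C

author A: 0.1 × (1−0.95) × (1−0.4) × 0.15 × (1−0.8) × 0.55 = 0.0000495
author C: 0.9 × (1−0.05) × (1−0.7) × 0.05 × (1−0.85) × 0.45 = 0.0008656875
Highest score → author C.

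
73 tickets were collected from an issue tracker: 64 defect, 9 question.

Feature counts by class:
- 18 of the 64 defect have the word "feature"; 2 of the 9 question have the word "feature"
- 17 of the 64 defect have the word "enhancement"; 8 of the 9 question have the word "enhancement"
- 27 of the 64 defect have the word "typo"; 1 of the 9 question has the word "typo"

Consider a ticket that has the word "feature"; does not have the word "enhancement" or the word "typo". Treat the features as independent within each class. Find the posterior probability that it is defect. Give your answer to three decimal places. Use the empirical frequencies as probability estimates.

0.975

defect: (64/73) × (18/64) × (47/64) × (37/64) ≈ 0.104686
question: (9/73) × (2/9) × (1/9) × (8/9) ≈ 0.0027059
P(defect | x) = 0.104686 / 0.1073919 ≈ 0.975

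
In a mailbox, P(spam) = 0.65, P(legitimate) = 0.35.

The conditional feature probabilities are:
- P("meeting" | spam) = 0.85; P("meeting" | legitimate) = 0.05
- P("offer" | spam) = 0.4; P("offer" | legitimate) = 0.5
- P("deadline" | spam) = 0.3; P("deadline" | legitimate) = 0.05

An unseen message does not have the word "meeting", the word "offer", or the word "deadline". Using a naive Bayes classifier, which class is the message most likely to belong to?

spam: 0.65 × (1−0.85) × (1−0.4) × (1−0.3) = 0.04095
legitimate: 0.35 × (1−0.05) × (1−0.5) × (1−0.05) = 0.1579375
Highest score → legitimate.

legitimate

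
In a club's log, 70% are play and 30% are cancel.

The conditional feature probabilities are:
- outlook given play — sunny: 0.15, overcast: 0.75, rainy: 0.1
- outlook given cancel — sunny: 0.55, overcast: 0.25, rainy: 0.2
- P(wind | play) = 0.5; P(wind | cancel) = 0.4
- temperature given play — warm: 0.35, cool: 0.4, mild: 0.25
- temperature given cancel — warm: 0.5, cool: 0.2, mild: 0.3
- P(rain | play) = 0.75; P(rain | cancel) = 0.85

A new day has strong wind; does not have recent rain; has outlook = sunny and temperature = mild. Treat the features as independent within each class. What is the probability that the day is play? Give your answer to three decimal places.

play: 0.7 × 0.15 × 0.5 × 0.25 × (1−0.75) = 0.00328125
cancel: 0.3 × 0.55 × 0.4 × 0.3 × (1−0.85) = 0.00297
P(play | x) = 0.00328125 / 0.00625125 ≈ 0.525

0.525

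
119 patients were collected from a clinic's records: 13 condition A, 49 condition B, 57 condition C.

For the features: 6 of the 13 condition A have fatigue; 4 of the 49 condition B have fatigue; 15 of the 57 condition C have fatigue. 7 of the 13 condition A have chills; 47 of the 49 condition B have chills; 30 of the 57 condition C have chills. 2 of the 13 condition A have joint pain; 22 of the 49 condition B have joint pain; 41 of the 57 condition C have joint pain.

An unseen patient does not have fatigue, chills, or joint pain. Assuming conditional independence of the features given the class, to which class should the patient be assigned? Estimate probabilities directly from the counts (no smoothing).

condition C

condition A: (13/119) × (7/13) × (6/13) × (11/13) ≈ 0.0229725
condition B: (49/119) × (45/49) × (2/49) × (27/49) ≈ 0.00850486
condition C: (57/119) × (42/57) × (27/57) × (16/57) ≈ 0.0469285
Highest score → condition C.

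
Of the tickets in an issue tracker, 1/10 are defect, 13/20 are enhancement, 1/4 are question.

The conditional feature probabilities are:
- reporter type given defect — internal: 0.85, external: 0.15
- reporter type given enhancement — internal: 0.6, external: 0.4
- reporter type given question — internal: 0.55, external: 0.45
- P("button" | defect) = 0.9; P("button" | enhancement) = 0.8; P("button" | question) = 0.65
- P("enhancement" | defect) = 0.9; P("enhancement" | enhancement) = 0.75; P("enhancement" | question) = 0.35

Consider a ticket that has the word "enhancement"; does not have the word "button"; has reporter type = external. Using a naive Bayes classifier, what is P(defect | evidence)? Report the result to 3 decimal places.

0.025

defect: 0.1 × 0.15 × (1−0.9) × 0.9 = 0.00135
enhancement: 0.65 × 0.4 × (1−0.8) × 0.75 = 0.039
question: 0.25 × 0.45 × (1−0.65) × 0.35 = 0.01378125
P(defect | x) = 0.00135 / 0.05413125 ≈ 0.025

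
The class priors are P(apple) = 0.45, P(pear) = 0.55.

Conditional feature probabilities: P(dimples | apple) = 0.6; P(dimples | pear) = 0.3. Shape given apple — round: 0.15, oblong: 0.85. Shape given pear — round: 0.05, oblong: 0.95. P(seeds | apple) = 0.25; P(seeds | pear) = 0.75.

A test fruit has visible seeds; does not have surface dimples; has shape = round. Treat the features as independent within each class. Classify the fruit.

pear

apple: 0.45 × (1−0.6) × 0.15 × 0.25 = 0.00675
pear: 0.55 × (1−0.3) × 0.05 × 0.75 = 0.0144375
Highest score → pear.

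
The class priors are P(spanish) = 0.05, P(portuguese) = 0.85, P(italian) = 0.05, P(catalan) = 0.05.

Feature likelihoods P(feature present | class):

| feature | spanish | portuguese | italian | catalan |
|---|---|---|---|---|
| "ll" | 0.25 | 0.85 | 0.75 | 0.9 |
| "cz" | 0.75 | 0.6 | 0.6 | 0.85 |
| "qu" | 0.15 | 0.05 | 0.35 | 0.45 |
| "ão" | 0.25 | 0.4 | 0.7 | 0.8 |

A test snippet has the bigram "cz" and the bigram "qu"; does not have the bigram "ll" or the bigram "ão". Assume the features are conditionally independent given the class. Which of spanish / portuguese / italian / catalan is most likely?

spanish: 0.05 × (1−0.25) × 0.75 × 0.15 × (1−0.25) = 0.0031640625
portuguese: 0.85 × (1−0.85) × 0.6 × 0.05 × (1−0.4) = 0.002295
italian: 0.05 × (1−0.75) × 0.6 × 0.35 × (1−0.7) = 0.0007875
catalan: 0.05 × (1−0.9) × 0.85 × 0.45 × (1−0.8) = 0.0003825
Highest score → spanish.

spanish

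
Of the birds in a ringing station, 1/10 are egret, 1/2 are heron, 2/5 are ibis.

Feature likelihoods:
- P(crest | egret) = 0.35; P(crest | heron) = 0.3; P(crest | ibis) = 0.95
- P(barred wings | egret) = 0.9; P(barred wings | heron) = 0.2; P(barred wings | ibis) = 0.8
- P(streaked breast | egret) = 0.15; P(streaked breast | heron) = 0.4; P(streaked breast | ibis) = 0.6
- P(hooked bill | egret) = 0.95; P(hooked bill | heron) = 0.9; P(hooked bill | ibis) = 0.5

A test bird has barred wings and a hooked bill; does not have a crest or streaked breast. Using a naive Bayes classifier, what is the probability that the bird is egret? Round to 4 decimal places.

0.5354

egret: 0.1 × (1−0.35) × 0.9 × (1−0.15) × 0.95 = 0.04723875
heron: 0.5 × (1−0.3) × 0.2 × (1−0.4) × 0.9 = 0.0378
ibis: 0.4 × (1−0.95) × 0.8 × (1−0.6) × 0.5 = 0.0032
P(egret | x) = 0.04723875 / 0.08823875 ≈ 0.5354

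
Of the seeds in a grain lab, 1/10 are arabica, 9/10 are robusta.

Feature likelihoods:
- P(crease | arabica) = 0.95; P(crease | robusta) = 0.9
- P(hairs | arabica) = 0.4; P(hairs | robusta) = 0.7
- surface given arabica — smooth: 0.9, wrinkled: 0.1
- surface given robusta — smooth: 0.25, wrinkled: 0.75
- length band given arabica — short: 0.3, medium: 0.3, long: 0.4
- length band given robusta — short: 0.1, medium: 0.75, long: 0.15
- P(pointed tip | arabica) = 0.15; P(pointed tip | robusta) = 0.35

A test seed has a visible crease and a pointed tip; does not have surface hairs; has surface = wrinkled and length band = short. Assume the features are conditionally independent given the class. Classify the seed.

robusta

arabica: 0.1 × 0.95 × (1−0.4) × 0.1 × 0.3 × 0.15 = 0.0002565
robusta: 0.9 × 0.9 × (1−0.7) × 0.75 × 0.1 × 0.35 = 0.00637875
Highest score → robusta.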